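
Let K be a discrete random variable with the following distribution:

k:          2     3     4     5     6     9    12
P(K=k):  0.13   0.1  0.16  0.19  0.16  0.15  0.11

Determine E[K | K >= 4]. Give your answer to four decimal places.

6.7792

P(K >= 4) = 0.16 + 0.19 + 0.16 + 0.15 + 0.11 = 0.77.
E[K | K >= 4] = [4·0.16 + 5·0.19 + 6·0.16 + 9·0.15 + 12·0.11] / 0.77
 = 5.22 / 0.77
 = 522/77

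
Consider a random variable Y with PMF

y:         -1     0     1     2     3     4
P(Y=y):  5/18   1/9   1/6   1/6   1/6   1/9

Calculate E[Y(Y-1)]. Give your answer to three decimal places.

E[Y(Y-1)] = Σ y(y-1)·P(Y=y)
 = 2·5/18 + 0·1/9 + 0·1/6 + 2·1/6 + 6·1/6 + 12·1/9
 = 5/9 + 0 + 0 + 1/3 + 1 + 4/3
 = 29/9

3.222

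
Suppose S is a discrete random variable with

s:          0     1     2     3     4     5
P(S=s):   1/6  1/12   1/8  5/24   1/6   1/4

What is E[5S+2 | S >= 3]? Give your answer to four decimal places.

P(S >= 3) = 5/24 + 1/6 + 1/4 = 5/8.
E[5S+2 | S >= 3] = [17·5/24 + 22·1/6 + 27·1/4] / (5/8)
 = 335/24 / (5/8)
 = 67/3

22.3333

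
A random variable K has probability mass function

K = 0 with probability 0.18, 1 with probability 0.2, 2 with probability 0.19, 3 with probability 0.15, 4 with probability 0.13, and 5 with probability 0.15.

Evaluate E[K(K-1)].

E[K(K-1)] = Σ k(k-1)·P(K=k)
 = 0·0.18 + 0·0.2 + 2·0.19 + 6·0.15 + 12·0.13 + 20·0.15
 = 0 + 0 + 0.38 + 0.9 + 1.56 + 3
 = 5.84

5.84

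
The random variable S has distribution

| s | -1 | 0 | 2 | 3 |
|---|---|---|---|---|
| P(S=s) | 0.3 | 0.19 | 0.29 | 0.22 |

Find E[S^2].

3.44

E[S^2] = Σ s^2·P(S=s)
 = 1·0.3 + 0·0.19 + 4·0.29 + 9·0.22
 = 0.3 + 0 + 1.16 + 1.98
 = 3.44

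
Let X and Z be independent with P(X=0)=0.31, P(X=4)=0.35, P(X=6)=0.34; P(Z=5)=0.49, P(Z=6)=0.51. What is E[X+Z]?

E[X+Z] = Σ_x Σ_z (x+z) · P(X=x)P(Z=z)
 = 5·0.1519 + 6·0.1581 + 9·0.1715 + 10·0.1785 + 11·0.1666 + 12·0.1734
 = 0.7595 + 0.9486 + 1.5435 + 1.785 + 1.8326 + 2.0808
 = 8.95

8.95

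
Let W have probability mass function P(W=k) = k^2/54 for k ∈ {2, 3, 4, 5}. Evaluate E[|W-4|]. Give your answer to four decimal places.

0.7778

E[|W-4|] = Σ |w-4|·P(W=w)
 = 2·2/27 + 1·1/6 + 0·8/27 + 1·25/54
 = 4/27 + 1/6 + 0 + 25/54
 = 7/9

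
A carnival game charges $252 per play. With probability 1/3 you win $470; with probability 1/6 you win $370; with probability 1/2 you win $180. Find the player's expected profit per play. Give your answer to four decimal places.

56.3333

E[payout] = 470·1/3 + 370·1/6 + 180·1/2
 = 470/3 + 185/3 + 90
 = 925/3
Net = 925/3 - 252 = 169/3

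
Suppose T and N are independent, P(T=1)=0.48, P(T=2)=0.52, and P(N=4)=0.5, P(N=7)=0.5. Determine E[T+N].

E[T+N] = Σ_t Σ_n (t+n) · P(T=t)P(N=n)
 = 5·0.24 + 8·0.24 + 6·0.26 + 9·0.26
 = 1.2 + 1.92 + 1.56 + 2.34
 = 7.02

7.02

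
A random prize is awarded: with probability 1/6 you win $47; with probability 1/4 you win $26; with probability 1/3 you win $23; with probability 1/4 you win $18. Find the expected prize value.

26.5

E[payout] = 47·1/6 + 26·1/4 + 23·1/3 + 18·1/4
 = 47/6 + 13/2 + 23/3 + 9/2
 = 53/2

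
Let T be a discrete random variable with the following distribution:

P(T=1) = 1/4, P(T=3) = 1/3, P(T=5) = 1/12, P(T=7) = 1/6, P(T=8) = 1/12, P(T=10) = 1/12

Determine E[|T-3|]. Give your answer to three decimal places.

E[|T-3|] = Σ |t-3|·P(T=t)
 = 2·1/4 + 0·1/3 + 2·1/12 + 4·1/6 + 5·1/12 + 7·1/12
 = 1/2 + 0 + 1/6 + 2/3 + 5/12 + 7/12
 = 7/3

2.333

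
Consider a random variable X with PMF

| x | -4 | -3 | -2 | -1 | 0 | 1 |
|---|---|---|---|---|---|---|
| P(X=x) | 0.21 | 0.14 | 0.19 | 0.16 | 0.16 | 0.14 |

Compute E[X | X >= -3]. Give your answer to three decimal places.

P(X >= -3) = 0.14 + 0.19 + 0.16 + 0.16 + 0.14 = 0.79.
E[X | X >= -3] = [(-3)·0.14 + (-2)·0.19 + (-1)·0.16 + 0·0.16 + 1·0.14] / 0.79
 = -0.82 / 0.79
 = -82/79

-1.038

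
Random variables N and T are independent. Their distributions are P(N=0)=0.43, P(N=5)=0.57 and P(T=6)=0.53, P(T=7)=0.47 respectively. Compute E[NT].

E[NT] = Σ_n Σ_t nt · P(N=n)P(T=t)
 = 0·0.2279 + 0·0.2021 + 30·0.3021 + 35·0.2679
 = 0 + 0 + 9.063 + 9.3765
 = 18.4395

18.4395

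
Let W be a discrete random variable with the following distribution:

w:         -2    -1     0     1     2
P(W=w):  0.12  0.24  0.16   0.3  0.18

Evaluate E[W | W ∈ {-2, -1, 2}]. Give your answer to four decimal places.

-0.2222

P(W ∈ {-2, -1, 2}) = 0.12 + 0.24 + 0.18 = 0.54.
E[W | W ∈ {-2, -1, 2}] = [(-2)·0.12 + (-1)·0.24 + 2·0.18] / 0.54
 = -0.12 / 0.54
 = -2/9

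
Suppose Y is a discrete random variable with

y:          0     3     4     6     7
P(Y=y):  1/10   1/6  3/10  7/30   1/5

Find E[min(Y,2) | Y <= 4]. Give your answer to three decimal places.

P(Y <= 4) = 1/10 + 1/6 + 3/10 = 17/30.
E[min(Y,2) | Y <= 4] = [0·1/10 + 2·1/6 + 2·3/10] / (17/30)
 = 14/15 / (17/30)
 = 28/17

1.647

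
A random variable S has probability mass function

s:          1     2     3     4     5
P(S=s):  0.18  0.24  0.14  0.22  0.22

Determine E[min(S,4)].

E[min(S,4)] = Σ min(s,4)·P(S=s)
 = 1·0.18 + 2·0.24 + 3·0.14 + 4·0.22 + 4·0.22
 = 0.18 + 0.48 + 0.42 + 0.88 + 0.88
 = 2.84

2.84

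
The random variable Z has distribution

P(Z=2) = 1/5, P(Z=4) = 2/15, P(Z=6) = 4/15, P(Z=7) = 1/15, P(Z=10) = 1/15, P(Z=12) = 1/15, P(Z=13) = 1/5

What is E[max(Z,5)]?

E[max(Z,5)] = Σ max(z,5)·P(Z=z)
 = 5·1/5 + 5·2/15 + 6·4/15 + 7·1/15 + 10·1/15 + 12·1/15 + 13·1/5
 = 1 + 2/3 + 8/5 + 7/15 + 2/3 + 4/5 + 13/5
 = 39/5

7.8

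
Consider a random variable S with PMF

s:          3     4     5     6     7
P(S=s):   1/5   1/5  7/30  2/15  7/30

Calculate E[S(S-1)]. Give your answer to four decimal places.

22.0667

E[S(S-1)] = Σ s(s-1)·P(S=s)
 = 6·1/5 + 12·1/5 + 20·7/30 + 30·2/15 + 42·7/30
 = 6/5 + 12/5 + 14/3 + 4 + 49/5
 = 331/15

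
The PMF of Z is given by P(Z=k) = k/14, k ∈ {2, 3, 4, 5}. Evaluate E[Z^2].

E[Z^2] = Σ z^2·P(Z=z)
 = 4·1/7 + 9·3/14 + 16·2/7 + 25·5/14
 = 4/7 + 27/14 + 32/7 + 125/14
 = 16

16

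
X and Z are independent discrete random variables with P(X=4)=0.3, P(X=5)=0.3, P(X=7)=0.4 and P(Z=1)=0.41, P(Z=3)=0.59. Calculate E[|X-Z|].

E[|X-Z|] = Σ_x Σ_z |x-z| · P(X=x)P(Z=z)
 = 3·0.123 + 1·0.177 + 4·0.123 + 2·0.177 + 6·0.164 + 4·0.236
 = 0.369 + 0.177 + 0.492 + 0.354 + 0.984 + 0.944
 = 3.32

3.32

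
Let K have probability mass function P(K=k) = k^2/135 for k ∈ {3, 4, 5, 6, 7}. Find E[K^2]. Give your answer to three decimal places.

E[K^2] = Σ k^2·P(K=k)
 = 9·1/15 + 16·16/135 + 25·5/27 + 36·4/15 + 49·49/135
 = 3/5 + 256/135 + 125/27 + 48/5 + 2401/135
 = 1553/45

34.511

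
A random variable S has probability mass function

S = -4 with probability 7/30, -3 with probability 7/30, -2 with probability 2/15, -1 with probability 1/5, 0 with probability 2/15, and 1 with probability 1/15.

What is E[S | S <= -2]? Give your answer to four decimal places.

-3.1667

P(S <= -2) = 7/30 + 7/30 + 2/15 = 3/5.
E[S | S <= -2] = [(-4)·7/30 + (-3)·7/30 + (-2)·2/15] / (3/5)
 = -19/10 / (3/5)
 = -19/6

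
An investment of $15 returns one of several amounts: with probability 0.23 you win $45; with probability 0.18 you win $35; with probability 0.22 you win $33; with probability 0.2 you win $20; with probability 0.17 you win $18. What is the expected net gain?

15.97

E[payout] = 45·0.23 + 35·0.18 + 33·0.22 + 20·0.2 + 18·0.17
 = 10.35 + 6.3 + 7.26 + 4 + 3.06
 = 30.97
Net = 30.97 - 15 = 15.97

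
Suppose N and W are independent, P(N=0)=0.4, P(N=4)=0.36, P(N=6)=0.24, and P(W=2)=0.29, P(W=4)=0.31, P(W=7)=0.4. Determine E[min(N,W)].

2.244

E[min(N,W)] = Σ_n Σ_w min(n,w) · P(N=n)P(W=w)
 = 0·0.116 + 0·0.124 + 0·0.16 + 2·0.1044 + 4·0.1116 + 4·0.144 + 2·0.0696 + 4·0.0744 + 6·0.096
 = 0 + 0 + 0 + 0.2088 + 0.4464 + 0.576 + 0.1392 + 0.2976 + 0.576
 = 2.244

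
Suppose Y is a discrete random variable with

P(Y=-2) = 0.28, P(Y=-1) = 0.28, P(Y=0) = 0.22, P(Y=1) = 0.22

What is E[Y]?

-0.62

E[Y] = Σ y·P(Y=y)
 = (-2)·0.28 + (-1)·0.28 + 0·0.22 + 1·0.22
 = (-0.56) + (-0.28) + 0 + 0.22
 = -0.62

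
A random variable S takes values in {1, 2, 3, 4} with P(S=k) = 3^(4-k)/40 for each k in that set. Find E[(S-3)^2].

2.95

E[(S-3)^2] = Σ (s-3)^2·P(S=s)
 = 4·27/40 + 1·9/40 + 0·3/40 + 1·1/40
 = 27/10 + 9/40 + 0 + 1/40
 = 59/20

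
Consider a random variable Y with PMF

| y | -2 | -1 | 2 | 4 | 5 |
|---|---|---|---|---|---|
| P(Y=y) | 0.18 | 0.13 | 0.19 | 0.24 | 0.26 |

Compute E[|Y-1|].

2.75

E[|Y-1|] = Σ |y-1|·P(Y=y)
 = 3·0.18 + 2·0.13 + 1·0.19 + 3·0.24 + 4·0.26
 = 0.54 + 0.26 + 0.19 + 0.72 + 1.04
 = 2.75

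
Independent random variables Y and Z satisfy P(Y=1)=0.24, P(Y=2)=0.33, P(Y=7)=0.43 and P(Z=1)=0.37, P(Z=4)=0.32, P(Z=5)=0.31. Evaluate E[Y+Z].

7.11

E[Y+Z] = Σ_y Σ_z (y+z) · P(Y=y)P(Z=z)
 = 2·0.0888 + 5·0.0768 + 6·0.0744 + 3·0.1221 + 6·0.1056 + 7·0.1023 + 8·0.1591 + 11·0.1376 + 12·0.1333
 = 0.1776 + 0.384 + 0.4464 + 0.3663 + 0.6336 + 0.7161 + 1.2728 + 1.5136 + 1.5996
 = 7.11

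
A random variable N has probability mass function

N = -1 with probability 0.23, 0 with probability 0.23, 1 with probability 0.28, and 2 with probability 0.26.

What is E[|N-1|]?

E[|N-1|] = Σ |n-1|·P(N=n)
 = 2·0.23 + 1·0.23 + 0·0.28 + 1·0.26
 = 0.46 + 0.23 + 0 + 0.26
 = 0.95

0.95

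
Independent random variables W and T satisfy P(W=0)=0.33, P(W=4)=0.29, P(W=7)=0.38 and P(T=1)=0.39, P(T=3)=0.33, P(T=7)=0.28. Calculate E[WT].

E[WT] = Σ_w Σ_t wt · P(W=w)P(T=t)
 = 0·0.1287 + 0·0.1089 + 0·0.0924 + 4·0.1131 + 12·0.0957 + 28·0.0812 + 7·0.1482 + 21·0.1254 + 49·0.1064
 = 0 + 0 + 0 + 0.4524 + 1.1484 + 2.2736 + 1.0374 + 2.6334 + 5.2136
 = 12.7588

12.7588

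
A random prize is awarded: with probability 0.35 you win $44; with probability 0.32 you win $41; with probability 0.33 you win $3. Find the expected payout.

29.51

E[payout] = 44·0.35 + 41·0.32 + 3·0.33
 = 15.4 + 13.12 + 0.99
 = 29.51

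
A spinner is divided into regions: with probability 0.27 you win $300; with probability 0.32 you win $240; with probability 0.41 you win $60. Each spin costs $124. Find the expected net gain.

E[payout] = 300·0.27 + 240·0.32 + 60·0.41
 = 81 + 76.8 + 24.6
 = 182.4
Net = 182.4 - 124 = 58.4

58.4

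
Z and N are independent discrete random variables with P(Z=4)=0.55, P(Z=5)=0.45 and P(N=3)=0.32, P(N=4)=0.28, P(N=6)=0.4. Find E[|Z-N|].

1.21

E[|Z-N|] = Σ_z Σ_n |z-n| · P(Z=z)P(N=n)
 = 1·0.176 + 0·0.154 + 2·0.22 + 2·0.144 + 1·0.126 + 1·0.18
 = 0.176 + 0 + 0.44 + 0.288 + 0.126 + 0.18
 = 1.21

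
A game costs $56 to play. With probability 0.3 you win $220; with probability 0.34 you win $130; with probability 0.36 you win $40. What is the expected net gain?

E[payout] = 220·0.3 + 130·0.34 + 40·0.36
 = 66 + 44.2 + 14.4
 = 124.6
Net = 124.6 - 56 = 68.6

68.6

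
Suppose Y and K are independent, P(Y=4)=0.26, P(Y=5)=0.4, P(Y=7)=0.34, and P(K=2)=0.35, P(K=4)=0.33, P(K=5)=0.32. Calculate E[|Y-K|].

E[|Y-K|] = Σ_y Σ_k |y-k| · P(Y=y)P(K=k)
 = 2·0.091 + 0·0.0858 + 1·0.0832 + 3·0.14 + 1·0.132 + 0·0.128 + 5·0.119 + 3·0.1122 + 2·0.1088
 = 0.182 + 0 + 0.0832 + 0.42 + 0.132 + 0 + 0.595 + 0.3366 + 0.2176
 = 1.9664

1.9664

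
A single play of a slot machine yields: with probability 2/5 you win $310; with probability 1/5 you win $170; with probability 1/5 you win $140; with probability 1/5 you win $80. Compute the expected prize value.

202

E[payout] = 310·2/5 + 170·1/5 + 140·1/5 + 80·1/5
 = 124 + 34 + 28 + 16
 = 202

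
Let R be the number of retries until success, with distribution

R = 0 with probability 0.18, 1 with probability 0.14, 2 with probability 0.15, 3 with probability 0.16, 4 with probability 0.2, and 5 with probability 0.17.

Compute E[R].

2.57

E[R] = Σ r·P(R=r)
 = 0·0.18 + 1·0.14 + 2·0.15 + 3·0.16 + 4·0.2 + 5·0.17
 = 0 + 0.14 + 0.3 + 0.48 + 0.8 + 0.85
 = 2.57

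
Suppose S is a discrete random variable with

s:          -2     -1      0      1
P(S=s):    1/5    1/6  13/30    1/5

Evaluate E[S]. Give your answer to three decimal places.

E[S] = Σ s·P(S=s)
 = (-2)·1/5 + (-1)·1/6 + 0·13/30 + 1·1/5
 = (-2/5) + (-1/6) + 0 + 1/5
 = -11/30

-0.367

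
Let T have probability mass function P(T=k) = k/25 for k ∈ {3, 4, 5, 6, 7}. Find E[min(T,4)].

3.88

E[min(T,4)] = Σ min(t,4)·P(T=t)
 = 3·3/25 + 4·4/25 + 4·1/5 + 4·6/25 + 4·7/25
 = 9/25 + 16/25 + 4/5 + 24/25 + 28/25
 = 97/25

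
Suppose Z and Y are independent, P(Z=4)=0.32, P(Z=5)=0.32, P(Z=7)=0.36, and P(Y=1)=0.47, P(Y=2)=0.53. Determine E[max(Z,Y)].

5.4

E[max(Z,Y)] = Σ_z Σ_y max(z,y) · P(Z=z)P(Y=y)
 = 4·0.1504 + 4·0.1696 + 5·0.1504 + 5·0.1696 + 7·0.1692 + 7·0.1908
 = 0.6016 + 0.6784 + 0.752 + 0.848 + 1.1844 + 1.3356
 = 5.4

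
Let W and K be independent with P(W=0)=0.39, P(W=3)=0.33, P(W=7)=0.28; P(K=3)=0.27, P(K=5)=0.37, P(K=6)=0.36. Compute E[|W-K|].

3.0908

E[|W-K|] = Σ_w Σ_k |w-k| · P(W=w)P(K=k)
 = 3·0.1053 + 5·0.1443 + 6·0.1404 + 0·0.0891 + 2·0.1221 + 3·0.1188 + 4·0.0756 + 2·0.1036 + 1·0.1008
 = 0.3159 + 0.7215 + 0.8424 + 0 + 0.2442 + 0.3564 + 0.3024 + 0.2072 + 0.1008
 = 3.0908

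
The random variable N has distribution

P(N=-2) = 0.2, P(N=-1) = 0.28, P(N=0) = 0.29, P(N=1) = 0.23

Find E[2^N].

0.94

E[2^N] = Σ 2^n·P(N=n)
 = 0.25·0.2 + 0.5·0.28 + 1·0.29 + 2·0.23
 = 0.05 + 0.14 + 0.29 + 0.46
 = 0.94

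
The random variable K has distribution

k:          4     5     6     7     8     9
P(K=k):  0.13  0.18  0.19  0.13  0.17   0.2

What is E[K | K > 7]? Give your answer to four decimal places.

8.5405

P(K > 7) = 0.17 + 0.2 = 0.37.
E[K | K > 7] = [8·0.17 + 9·0.2] / 0.37
 = 3.16 / 0.37
 = 316/37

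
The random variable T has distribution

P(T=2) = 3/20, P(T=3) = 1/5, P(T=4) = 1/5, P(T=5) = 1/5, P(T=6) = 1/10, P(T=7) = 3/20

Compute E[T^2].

21.55

E[T^2] = Σ t^2·P(T=t)
 = 4·3/20 + 9·1/5 + 16·1/5 + 25·1/5 + 36·1/10 + 49·3/20
 = 3/5 + 9/5 + 16/5 + 5 + 18/5 + 147/20
 = 431/20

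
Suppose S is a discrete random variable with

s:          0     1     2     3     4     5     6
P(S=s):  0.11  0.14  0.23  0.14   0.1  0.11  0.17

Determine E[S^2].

12.79

E[S^2] = Σ s^2·P(S=s)
 = 0·0.11 + 1·0.14 + 4·0.23 + 9·0.14 + 16·0.1 + 25·0.11 + 36·0.17
 = 0 + 0.14 + 0.92 + 1.26 + 1.6 + 2.75 + 6.12
 = 12.79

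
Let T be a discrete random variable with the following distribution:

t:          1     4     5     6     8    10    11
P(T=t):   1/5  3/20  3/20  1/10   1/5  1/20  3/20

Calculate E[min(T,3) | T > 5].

3

P(T > 5) = 1/10 + 1/5 + 1/20 + 3/20 = 1/2.
E[min(T,3) | T > 5] = [3·1/10 + 3·1/5 + 3·1/20 + 3·3/20] / (1/2)
 = 3/2 / (1/2)
 = 3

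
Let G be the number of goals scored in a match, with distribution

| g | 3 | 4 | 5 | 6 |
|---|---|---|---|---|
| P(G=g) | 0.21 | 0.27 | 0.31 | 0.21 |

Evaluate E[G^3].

E[G^3] = Σ g^3·P(G=g)
 = 27·0.21 + 64·0.27 + 125·0.31 + 216·0.21
 = 5.67 + 17.28 + 38.75 + 45.36
 = 107.06

107.06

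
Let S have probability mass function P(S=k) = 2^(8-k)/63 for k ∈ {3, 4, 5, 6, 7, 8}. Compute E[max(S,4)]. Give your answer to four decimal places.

4.4127

E[max(S,4)] = Σ max(s,4)·P(S=s)
 = 4·32/63 + 4·16/63 + 5·8/63 + 6·4/63 + 7·2/63 + 8·1/63
 = 128/63 + 64/63 + 40/63 + 8/21 + 2/9 + 8/63
 = 278/63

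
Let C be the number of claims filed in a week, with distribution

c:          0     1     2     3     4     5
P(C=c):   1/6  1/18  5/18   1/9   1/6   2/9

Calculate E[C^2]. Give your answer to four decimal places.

E[C^2] = Σ c^2·P(C=c)
 = 0·1/6 + 1·1/18 + 4·5/18 + 9·1/9 + 16·1/6 + 25·2/9
 = 0 + 1/18 + 10/9 + 1 + 8/3 + 50/9
 = 187/18

10.3889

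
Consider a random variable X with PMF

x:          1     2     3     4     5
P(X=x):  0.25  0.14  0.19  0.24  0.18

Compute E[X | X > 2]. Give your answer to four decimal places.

P(X > 2) = 0.19 + 0.24 + 0.18 = 0.61.
E[X | X > 2] = [3·0.19 + 4·0.24 + 5·0.18] / 0.61
 = 2.43 / 0.61
 = 243/61

3.9836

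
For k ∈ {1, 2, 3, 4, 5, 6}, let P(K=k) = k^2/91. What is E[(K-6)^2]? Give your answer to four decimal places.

2.8462

E[(K-6)^2] = Σ (k-6)^2·P(K=k)
 = 25·1/91 + 16·4/91 + 9·9/91 + 4·16/91 + 1·25/91 + 0·36/91
 = 25/91 + 64/91 + 81/91 + 64/91 + 25/91 + 0
 = 37/13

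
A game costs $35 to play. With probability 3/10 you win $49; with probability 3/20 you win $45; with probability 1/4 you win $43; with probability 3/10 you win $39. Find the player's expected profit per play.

8.9

E[payout] = 49·3/10 + 45·3/20 + 43·1/4 + 39·3/10
 = 147/10 + 27/4 + 43/4 + 117/10
 = 439/10
Net = 439/10 - 35 = 89/10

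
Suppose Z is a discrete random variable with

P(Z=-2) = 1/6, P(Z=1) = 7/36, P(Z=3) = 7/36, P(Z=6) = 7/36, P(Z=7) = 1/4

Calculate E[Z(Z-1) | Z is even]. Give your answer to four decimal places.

P(Z is even) = 1/6 + 7/36 = 13/36.
E[Z(Z-1) | Z is even] = [6·1/6 + 30·7/36] / (13/36)
 = 41/6 / (13/36)
 = 246/13

18.9231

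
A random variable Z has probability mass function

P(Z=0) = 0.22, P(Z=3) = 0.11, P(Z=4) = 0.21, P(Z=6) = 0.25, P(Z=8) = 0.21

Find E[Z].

4.35

E[Z] = Σ z·P(Z=z)
 = 0·0.22 + 3·0.11 + 4·0.21 + 6·0.25 + 8·0.21
 = 0 + 0.33 + 0.84 + 1.5 + 1.68
 = 4.35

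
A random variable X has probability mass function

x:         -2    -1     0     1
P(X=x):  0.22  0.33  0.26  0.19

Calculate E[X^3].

E[X^3] = Σ x^3·P(X=x)
 = (-8)·0.22 + (-1)·0.33 + 0·0.26 + 1·0.19
 = (-1.76) + (-0.33) + 0 + 0.19
 = -1.9

-1.9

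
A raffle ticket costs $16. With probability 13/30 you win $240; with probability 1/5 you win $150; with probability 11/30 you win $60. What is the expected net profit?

E[payout] = 240·13/30 + 150·1/5 + 60·11/30
 = 104 + 30 + 22
 = 156
Net = 156 - 16 = 140

140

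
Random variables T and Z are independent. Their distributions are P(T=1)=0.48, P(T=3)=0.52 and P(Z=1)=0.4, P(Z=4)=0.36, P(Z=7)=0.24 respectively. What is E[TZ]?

7.1808

E[TZ] = Σ_t Σ_z tz · P(T=t)P(Z=z)
 = 1·0.192 + 4·0.1728 + 7·0.1152 + 3·0.208 + 12·0.1872 + 21·0.1248
 = 0.192 + 0.6912 + 0.8064 + 0.624 + 2.2464 + 2.6208
 = 7.1808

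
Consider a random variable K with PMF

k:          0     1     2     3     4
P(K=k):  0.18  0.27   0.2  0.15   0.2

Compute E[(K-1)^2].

E[(K-1)^2] = Σ (k-1)^2·P(K=k)
 = 1·0.18 + 0·0.27 + 1·0.2 + 4·0.15 + 9·0.2
 = 0.18 + 0 + 0.2 + 0.6 + 1.8
 = 2.78

2.78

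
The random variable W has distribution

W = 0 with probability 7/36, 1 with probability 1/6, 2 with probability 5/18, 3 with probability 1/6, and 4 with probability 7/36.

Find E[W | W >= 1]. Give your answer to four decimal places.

P(W >= 1) = 1/6 + 5/18 + 1/6 + 7/36 = 29/36.
E[W | W >= 1] = [1·1/6 + 2·5/18 + 3·1/6 + 4·7/36] / (29/36)
 = 2 / (29/36)
 = 72/29

2.4828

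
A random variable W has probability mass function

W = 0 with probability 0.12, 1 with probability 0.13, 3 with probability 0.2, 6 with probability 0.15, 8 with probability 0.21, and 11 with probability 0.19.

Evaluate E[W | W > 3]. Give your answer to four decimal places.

P(W > 3) = 0.15 + 0.21 + 0.19 = 0.55.
E[W | W > 3] = [6·0.15 + 8·0.21 + 11·0.19] / 0.55
 = 4.67 / 0.55
 = 467/55

8.4909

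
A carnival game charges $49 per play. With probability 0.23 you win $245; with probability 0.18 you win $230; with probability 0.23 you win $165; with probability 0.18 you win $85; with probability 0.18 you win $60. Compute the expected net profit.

E[payout] = 245·0.23 + 230·0.18 + 165·0.23 + 85·0.18 + 60·0.18
 = 56.35 + 41.4 + 37.95 + 15.3 + 10.8
 = 161.8
Net = 161.8 - 49 = 112.8

112.8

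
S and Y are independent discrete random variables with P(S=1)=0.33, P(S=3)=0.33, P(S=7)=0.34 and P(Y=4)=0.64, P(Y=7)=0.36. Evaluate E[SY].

18.796

E[SY] = Σ_s Σ_y sy · P(S=s)P(Y=y)
 = 4·0.2112 + 7·0.1188 + 12·0.2112 + 21·0.1188 + 28·0.2176 + 49·0.1224
 = 0.8448 + 0.8316 + 2.5344 + 2.4948 + 6.0928 + 5.9976
 = 18.796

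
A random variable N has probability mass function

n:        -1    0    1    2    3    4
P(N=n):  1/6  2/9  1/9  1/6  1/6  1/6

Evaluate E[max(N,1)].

E[max(N,1)] = Σ max(n,1)·P(N=n)
 = 1·1/6 + 1·2/9 + 1·1/9 + 2·1/6 + 3·1/6 + 4·1/6
 = 1/6 + 2/9 + 1/9 + 1/3 + 1/2 + 2/3
 = 2

2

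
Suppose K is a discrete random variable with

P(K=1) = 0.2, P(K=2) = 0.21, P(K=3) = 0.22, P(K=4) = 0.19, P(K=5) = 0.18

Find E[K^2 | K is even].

P(K is even) = 0.21 + 0.19 = 0.4.
E[K^2 | K is even] = [4·0.21 + 16·0.19] / 0.4
 = 3.88 / 0.4
 = 97/10

9.7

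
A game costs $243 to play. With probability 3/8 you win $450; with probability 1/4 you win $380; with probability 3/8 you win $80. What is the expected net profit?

E[payout] = 450·3/8 + 380·1/4 + 80·3/8
 = 675/4 + 95 + 30
 = 1175/4
Net = 1175/4 - 243 = 203/4

50.75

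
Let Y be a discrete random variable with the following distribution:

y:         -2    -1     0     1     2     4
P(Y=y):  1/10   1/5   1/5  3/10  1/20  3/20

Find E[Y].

E[Y] = Σ y·P(Y=y)
 = (-2)·1/10 + (-1)·1/5 + 0·1/5 + 1·3/10 + 2·1/20 + 4·3/20
 = (-1/5) + (-1/5) + 0 + 3/10 + 1/10 + 3/5
 = 3/5

0.6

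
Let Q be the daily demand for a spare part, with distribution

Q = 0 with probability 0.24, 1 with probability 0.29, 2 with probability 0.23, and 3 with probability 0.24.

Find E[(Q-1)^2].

1.43

E[(Q-1)^2] = Σ (q-1)^2·P(Q=q)
 = 1·0.24 + 0·0.29 + 1·0.23 + 4·0.24
 = 0.24 + 0 + 0.23 + 0.96
 = 1.43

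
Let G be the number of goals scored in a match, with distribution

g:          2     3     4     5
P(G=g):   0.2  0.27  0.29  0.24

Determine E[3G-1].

E[3G-1] = Σ (3g-1)·P(G=g)
 = 5·0.2 + 8·0.27 + 11·0.29 + 14·0.24
 = 1 + 2.16 + 3.19 + 3.36
 = 9.71

9.71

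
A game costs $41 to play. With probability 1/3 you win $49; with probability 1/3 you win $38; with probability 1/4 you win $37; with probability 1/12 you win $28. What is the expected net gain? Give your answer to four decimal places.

-0.4167

E[payout] = 49·1/3 + 38·1/3 + 37·1/4 + 28·1/12
 = 49/3 + 38/3 + 37/4 + 7/3
 = 487/12
Net = 487/12 - 41 = -5/12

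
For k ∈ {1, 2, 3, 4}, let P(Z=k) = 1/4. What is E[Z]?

2.5

E[Z] = Σ z·P(Z=z)
 = 1·1/4 + 2·1/4 + 3·1/4 + 4·1/4
 = 1/4 + 1/2 + 3/4 + 1
 = 5/2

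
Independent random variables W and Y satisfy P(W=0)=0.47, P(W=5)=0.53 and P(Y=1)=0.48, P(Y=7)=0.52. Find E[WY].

E[WY] = Σ_w Σ_y wy · P(W=w)P(Y=y)
 = 0·0.2256 + 0·0.2444 + 5·0.2544 + 35·0.2756
 = 0 + 0 + 1.272 + 9.646
 = 10.918

10.918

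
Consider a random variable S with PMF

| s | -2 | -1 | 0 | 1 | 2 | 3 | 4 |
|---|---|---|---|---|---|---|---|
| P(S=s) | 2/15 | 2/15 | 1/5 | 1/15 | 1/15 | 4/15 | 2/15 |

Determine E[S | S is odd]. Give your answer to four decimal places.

P(S is odd) = 2/15 + 1/15 + 4/15 = 7/15.
E[S | S is odd] = [(-1)·2/15 + 1·1/15 + 3·4/15] / (7/15)
 = 11/15 / (7/15)
 = 11/7

1.5714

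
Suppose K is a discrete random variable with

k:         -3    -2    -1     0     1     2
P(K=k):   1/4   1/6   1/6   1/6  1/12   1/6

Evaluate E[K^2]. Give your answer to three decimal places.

3.833

E[K^2] = Σ k^2·P(K=k)
 = 9·1/4 + 4·1/6 + 1·1/6 + 0·1/6 + 1·1/12 + 4·1/6
 = 9/4 + 2/3 + 1/6 + 0 + 1/12 + 2/3
 = 23/6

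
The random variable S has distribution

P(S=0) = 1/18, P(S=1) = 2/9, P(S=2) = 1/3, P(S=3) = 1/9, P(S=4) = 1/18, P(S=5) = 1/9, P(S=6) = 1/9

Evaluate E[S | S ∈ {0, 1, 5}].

P(S ∈ {0, 1, 5}) = 1/18 + 2/9 + 1/9 = 7/18.
E[S | S ∈ {0, 1, 5}] = [0·1/18 + 1·2/9 + 5·1/9] / (7/18)
 = 7/9 / (7/18)
 = 2

2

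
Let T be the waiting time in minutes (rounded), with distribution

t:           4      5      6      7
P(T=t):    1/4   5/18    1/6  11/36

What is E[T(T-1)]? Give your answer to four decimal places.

E[T(T-1)] = Σ t(t-1)·P(T=t)
 = 12·1/4 + 20·5/18 + 30·1/6 + 42·11/36
 = 3 + 50/9 + 5 + 77/6
 = 475/18

26.3889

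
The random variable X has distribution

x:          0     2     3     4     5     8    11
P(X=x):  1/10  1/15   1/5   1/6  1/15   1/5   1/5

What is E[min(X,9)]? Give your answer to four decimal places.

E[min(X,9)] = Σ min(x,9)·P(X=x)
 = 0·1/10 + 2·1/15 + 3·1/5 + 4·1/6 + 5·1/15 + 8·1/5 + 9·1/5
 = 0 + 2/15 + 3/5 + 2/3 + 1/3 + 8/5 + 9/5
 = 77/15

5.1333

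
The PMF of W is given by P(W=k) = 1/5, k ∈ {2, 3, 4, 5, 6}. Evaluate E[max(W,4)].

E[max(W,4)] = Σ max(w,4)·P(W=w)
 = 4·1/5 + 4·1/5 + 4·1/5 + 5·1/5 + 6·1/5
 = 4/5 + 4/5 + 4/5 + 1 + 6/5
 = 23/5

4.6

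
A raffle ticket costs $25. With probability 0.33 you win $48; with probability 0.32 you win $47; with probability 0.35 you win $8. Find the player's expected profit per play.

E[payout] = 48·0.33 + 47·0.32 + 8·0.35
 = 15.84 + 15.04 + 2.8
 = 33.68
Net = 33.68 - 25 = 8.68

8.68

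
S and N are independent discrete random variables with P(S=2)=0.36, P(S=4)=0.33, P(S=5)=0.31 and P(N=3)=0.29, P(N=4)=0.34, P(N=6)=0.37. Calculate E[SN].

15.9755

E[SN] = Σ_s Σ_n sn · P(S=s)P(N=n)
 = 6·0.1044 + 8·0.1224 + 12·0.1332 + 12·0.0957 + 16·0.1122 + 24·0.1221 + 15·0.0899 + 20·0.1054 + 30·0.1147
 = 0.6264 + 0.9792 + 1.5984 + 1.1484 + 1.7952 + 2.9304 + 1.3485 + 2.108 + 3.441
 = 15.9755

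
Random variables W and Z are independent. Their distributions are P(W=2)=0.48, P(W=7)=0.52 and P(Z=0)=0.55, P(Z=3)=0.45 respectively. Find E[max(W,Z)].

E[max(W,Z)] = Σ_w Σ_z max(w,z) · P(W=w)P(Z=z)
 = 2·0.264 + 3·0.216 + 7·0.286 + 7·0.234
 = 0.528 + 0.648 + 2.002 + 1.638
 = 4.816

4.816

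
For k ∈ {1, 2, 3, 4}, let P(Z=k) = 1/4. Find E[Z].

2.5

E[Z] = Σ z·P(Z=z)
 = 1·1/4 + 2·1/4 + 3·1/4 + 4·1/4
 = 1/4 + 1/2 + 3/4 + 1
 = 5/2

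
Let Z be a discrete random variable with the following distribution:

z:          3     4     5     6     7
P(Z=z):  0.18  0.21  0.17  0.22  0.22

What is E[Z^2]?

E[Z^2] = Σ z^2·P(Z=z)
 = 9·0.18 + 16·0.21 + 25·0.17 + 36·0.22 + 49·0.22
 = 1.62 + 3.36 + 4.25 + 7.92 + 10.78
 = 27.93

27.93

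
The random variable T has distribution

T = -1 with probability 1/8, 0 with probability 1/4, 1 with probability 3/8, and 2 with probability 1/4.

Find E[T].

E[T] = Σ t·P(T=t)
 = (-1)·1/8 + 0·1/4 + 1·3/8 + 2·1/4
 = (-1/8) + 0 + 3/8 + 1/2
 = 3/4

0.75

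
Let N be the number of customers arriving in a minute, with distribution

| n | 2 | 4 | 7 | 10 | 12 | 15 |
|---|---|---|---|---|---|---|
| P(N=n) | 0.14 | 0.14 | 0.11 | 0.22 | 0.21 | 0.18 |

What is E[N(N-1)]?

91.9

E[N(N-1)] = Σ n(n-1)·P(N=n)
 = 2·0.14 + 12·0.14 + 42·0.11 + 90·0.22 + 132·0.21 + 210·0.18
 = 0.28 + 1.68 + 4.62 + 19.8 + 27.72 + 37.8
 = 91.9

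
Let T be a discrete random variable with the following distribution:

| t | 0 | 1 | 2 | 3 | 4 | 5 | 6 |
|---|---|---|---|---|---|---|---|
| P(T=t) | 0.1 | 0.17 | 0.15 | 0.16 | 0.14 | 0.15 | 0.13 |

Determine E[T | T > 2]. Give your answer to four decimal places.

P(T > 2) = 0.16 + 0.14 + 0.15 + 0.13 = 0.58.
E[T | T > 2] = [3·0.16 + 4·0.14 + 5·0.15 + 6·0.13] / 0.58
 = 2.57 / 0.58
 = 257/58

4.4310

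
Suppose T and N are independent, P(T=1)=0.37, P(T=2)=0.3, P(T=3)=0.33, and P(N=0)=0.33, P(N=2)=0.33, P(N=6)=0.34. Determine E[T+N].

4.66

E[T+N] = Σ_t Σ_n (t+n) · P(T=t)P(N=n)
 = 1·0.1221 + 3·0.1221 + 7·0.1258 + 2·0.099 + 4·0.099 + 8·0.102 + 3·0.1089 + 5·0.1089 + 9·0.1122
 = 0.1221 + 0.3663 + 0.8806 + 0.198 + 0.396 + 0.816 + 0.3267 + 0.5445 + 1.0098
 = 4.66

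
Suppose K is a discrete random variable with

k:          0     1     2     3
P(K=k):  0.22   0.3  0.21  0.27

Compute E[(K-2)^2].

E[(K-2)^2] = Σ (k-2)^2·P(K=k)
 = 4·0.22 + 1·0.3 + 0·0.21 + 1·0.27
 = 0.88 + 0.3 + 0 + 0.27
 = 1.45

1.45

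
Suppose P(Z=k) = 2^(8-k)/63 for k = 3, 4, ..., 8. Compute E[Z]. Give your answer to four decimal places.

3.9048

E[Z] = Σ z·P(Z=z)
 = 3·32/63 + 4·16/63 + 5·8/63 + 6·4/63 + 7·2/63 + 8·1/63
 = 32/21 + 64/63 + 40/63 + 8/21 + 2/9 + 8/63
 = 82/21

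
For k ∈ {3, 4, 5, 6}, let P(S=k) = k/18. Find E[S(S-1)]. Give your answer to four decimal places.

E[S(S-1)] = Σ s(s-1)·P(S=s)
 = 6·1/6 + 12·2/9 + 20·5/18 + 30·1/3
 = 1 + 8/3 + 50/9 + 10
 = 173/9

19.2222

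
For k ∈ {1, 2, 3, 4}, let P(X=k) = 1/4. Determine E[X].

E[X] = Σ x·P(X=x)
 = 1·1/4 + 2·1/4 + 3·1/4 + 4·1/4
 = 1/4 + 1/2 + 3/4 + 1
 = 5/2

2.5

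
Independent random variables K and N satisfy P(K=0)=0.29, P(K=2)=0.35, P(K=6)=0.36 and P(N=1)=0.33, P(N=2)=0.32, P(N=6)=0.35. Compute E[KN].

E[KN] = Σ_k Σ_n kn · P(K=k)P(N=n)
 = 0·0.0957 + 0·0.0928 + 0·0.1015 + 2·0.1155 + 4·0.112 + 12·0.1225 + 6·0.1188 + 12·0.1152 + 36·0.126
 = 0 + 0 + 0 + 0.231 + 0.448 + 1.47 + 0.7128 + 1.3824 + 4.536
 = 8.7802

8.7802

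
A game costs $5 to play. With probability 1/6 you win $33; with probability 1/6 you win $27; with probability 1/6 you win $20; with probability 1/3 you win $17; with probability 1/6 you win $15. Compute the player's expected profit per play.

16.5

E[payout] = 33·1/6 + 27·1/6 + 20·1/6 + 17·1/3 + 15·1/6
 = 11/2 + 9/2 + 10/3 + 17/3 + 5/2
 = 43/2
Net = 43/2 - 5 = 33/2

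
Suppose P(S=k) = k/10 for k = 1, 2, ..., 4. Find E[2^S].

9.8

E[2^S] = Σ 2^s·P(S=s)
 = 2·1/10 + 4·1/5 + 8·3/10 + 16·2/5
 = 1/5 + 4/5 + 12/5 + 32/5
 = 49/5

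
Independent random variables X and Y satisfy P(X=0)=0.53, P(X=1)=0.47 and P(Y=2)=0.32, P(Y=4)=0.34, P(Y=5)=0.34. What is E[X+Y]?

E[X+Y] = Σ_x Σ_y (x+y) · P(X=x)P(Y=y)
 = 2·0.1696 + 4·0.1802 + 5·0.1802 + 3·0.1504 + 5·0.1598 + 6·0.1598
 = 0.3392 + 0.7208 + 0.901 + 0.4512 + 0.799 + 0.9588
 = 4.17

4.17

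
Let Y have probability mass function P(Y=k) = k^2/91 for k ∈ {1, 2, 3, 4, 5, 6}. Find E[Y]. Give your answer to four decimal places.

4.8462

E[Y] = Σ y·P(Y=y)
 = 1·1/91 + 2·4/91 + 3·9/91 + 4·16/91 + 5·25/91 + 6·36/91
 = 1/91 + 8/91 + 27/91 + 64/91 + 125/91 + 216/91
 = 63/13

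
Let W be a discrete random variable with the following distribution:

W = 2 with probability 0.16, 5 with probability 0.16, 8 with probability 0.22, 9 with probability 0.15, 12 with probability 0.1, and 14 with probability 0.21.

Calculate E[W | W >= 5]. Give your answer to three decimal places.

9.583

P(W >= 5) = 0.16 + 0.22 + 0.15 + 0.1 + 0.21 = 0.84.
E[W | W >= 5] = [5·0.16 + 8·0.22 + 9·0.15 + 12·0.1 + 14·0.21] / 0.84
 = 8.05 / 0.84
 = 115/12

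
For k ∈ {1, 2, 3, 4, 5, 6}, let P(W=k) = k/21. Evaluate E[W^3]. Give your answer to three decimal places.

E[W^3] = Σ w^3·P(W=w)
 = 1·1/21 + 8·2/21 + 27·1/7 + 64·4/21 + 125·5/21 + 216·2/7
 = 1/21 + 16/21 + 27/7 + 256/21 + 625/21 + 432/7
 = 325/3

108.333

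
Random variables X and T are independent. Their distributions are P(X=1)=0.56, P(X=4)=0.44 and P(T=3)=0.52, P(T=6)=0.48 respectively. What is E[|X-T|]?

E[|X-T|] = Σ_x Σ_t |x-t| · P(X=x)P(T=t)
 = 2·0.2912 + 5·0.2688 + 1·0.2288 + 2·0.2112
 = 0.5824 + 1.344 + 0.2288 + 0.4224
 = 2.5776

2.5776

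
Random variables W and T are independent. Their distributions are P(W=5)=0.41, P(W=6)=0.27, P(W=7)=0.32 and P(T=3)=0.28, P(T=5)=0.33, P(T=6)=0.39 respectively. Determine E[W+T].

10.74

E[W+T] = Σ_w Σ_t (w+t) · P(W=w)P(T=t)
 = 8·0.1148 + 10·0.1353 + 11·0.1599 + 9·0.0756 + 11·0.0891 + 12·0.1053 + 10·0.0896 + 12·0.1056 + 13·0.1248
 = 0.9184 + 1.353 + 1.7589 + 0.6804 + 0.9801 + 1.2636 + 0.896 + 1.2672 + 1.6224
 = 10.74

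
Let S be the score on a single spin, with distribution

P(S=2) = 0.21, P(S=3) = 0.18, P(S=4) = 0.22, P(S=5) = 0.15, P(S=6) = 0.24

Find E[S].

E[S] = Σ s·P(S=s)
 = 2·0.21 + 3·0.18 + 4·0.22 + 5·0.15 + 6·0.24
 = 0.42 + 0.54 + 0.88 + 0.75 + 1.44
 = 4.03

4.03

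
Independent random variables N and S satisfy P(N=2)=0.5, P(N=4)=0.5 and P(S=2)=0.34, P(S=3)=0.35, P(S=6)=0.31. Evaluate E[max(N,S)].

E[max(N,S)] = Σ_n Σ_s max(n,s) · P(N=n)P(S=s)
 = 2·0.17 + 3·0.175 + 6·0.155 + 4·0.17 + 4·0.175 + 6·0.155
 = 0.34 + 0.525 + 0.93 + 0.68 + 0.7 + 0.93
 = 4.105

4.105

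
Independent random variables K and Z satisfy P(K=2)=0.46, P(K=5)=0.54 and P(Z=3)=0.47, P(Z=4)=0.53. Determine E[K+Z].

E[K+Z] = Σ_k Σ_z (k+z) · P(K=k)P(Z=z)
 = 5·0.2162 + 6·0.2438 + 8·0.2538 + 9·0.2862
 = 1.081 + 1.4628 + 2.0304 + 2.5758
 = 7.15

7.15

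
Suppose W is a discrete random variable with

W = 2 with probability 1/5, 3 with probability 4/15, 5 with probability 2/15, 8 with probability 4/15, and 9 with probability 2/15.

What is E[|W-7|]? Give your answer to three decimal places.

E[|W-7|] = Σ |w-7|·P(W=w)
 = 5·1/5 + 4·4/15 + 2·2/15 + 1·4/15 + 2·2/15
 = 1 + 16/15 + 4/15 + 4/15 + 4/15
 = 43/15

2.867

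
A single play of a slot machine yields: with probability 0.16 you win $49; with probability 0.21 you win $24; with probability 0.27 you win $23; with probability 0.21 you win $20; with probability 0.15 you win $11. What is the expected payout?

E[payout] = 49·0.16 + 24·0.21 + 23·0.27 + 20·0.21 + 11·0.15
 = 7.84 + 5.04 + 6.21 + 4.2 + 1.65
 = 24.94

24.94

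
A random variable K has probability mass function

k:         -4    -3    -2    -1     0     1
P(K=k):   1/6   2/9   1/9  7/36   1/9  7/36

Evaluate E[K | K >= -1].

P(K >= -1) = 7/36 + 1/9 + 7/36 = 1/2.
E[K | K >= -1] = [(-1)·7/36 + 0·1/9 + 1·7/36] / (1/2)
 = 0 / (1/2)
 = 0

0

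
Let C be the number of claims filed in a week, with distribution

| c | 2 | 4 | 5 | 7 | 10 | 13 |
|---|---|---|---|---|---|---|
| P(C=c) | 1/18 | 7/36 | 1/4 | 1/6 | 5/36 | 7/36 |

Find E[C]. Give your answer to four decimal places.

E[C] = Σ c·P(C=c)
 = 2·1/18 + 4·7/36 + 5·1/4 + 7·1/6 + 10·5/36 + 13·7/36
 = 1/9 + 7/9 + 5/4 + 7/6 + 25/18 + 91/36
 = 65/9

7.2222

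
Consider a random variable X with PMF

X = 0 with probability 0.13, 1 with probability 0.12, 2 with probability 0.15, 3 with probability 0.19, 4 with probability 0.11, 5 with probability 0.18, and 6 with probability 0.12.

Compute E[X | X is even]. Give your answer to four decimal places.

P(X is even) = 0.13 + 0.15 + 0.11 + 0.12 = 0.51.
E[X | X is even] = [0·0.13 + 2·0.15 + 4·0.11 + 6·0.12] / 0.51
 = 1.46 / 0.51
 = 146/51

2.8627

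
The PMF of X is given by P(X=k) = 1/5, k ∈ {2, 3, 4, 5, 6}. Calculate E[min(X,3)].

E[min(X,3)] = Σ min(x,3)·P(X=x)
 = 2·1/5 + 3·1/5 + 3·1/5 + 3·1/5 + 3·1/5
 = 2/5 + 3/5 + 3/5 + 3/5 + 3/5
 = 14/5

2.8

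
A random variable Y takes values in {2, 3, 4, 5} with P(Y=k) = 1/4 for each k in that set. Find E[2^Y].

E[2^Y] = Σ 2^y·P(Y=y)
 = 4·1/4 + 8·1/4 + 16·1/4 + 32·1/4
 = 1 + 2 + 4 + 8
 = 15

15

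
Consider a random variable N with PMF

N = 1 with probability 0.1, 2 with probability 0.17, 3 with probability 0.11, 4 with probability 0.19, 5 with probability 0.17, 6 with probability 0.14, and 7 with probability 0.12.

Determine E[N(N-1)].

15.92

E[N(N-1)] = Σ n(n-1)·P(N=n)
 = 0·0.1 + 2·0.17 + 6·0.11 + 12·0.19 + 20·0.17 + 30·0.14 + 42·0.12
 = 0 + 0.34 + 0.66 + 2.28 + 3.4 + 4.2 + 5.04
 = 15.92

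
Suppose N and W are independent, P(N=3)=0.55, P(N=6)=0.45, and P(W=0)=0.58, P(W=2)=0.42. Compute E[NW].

3.654

E[NW] = Σ_n Σ_w nw · P(N=n)P(W=w)
 = 0·0.319 + 6·0.231 + 0·0.261 + 12·0.189
 = 0 + 1.386 + 0 + 2.268
 = 3.654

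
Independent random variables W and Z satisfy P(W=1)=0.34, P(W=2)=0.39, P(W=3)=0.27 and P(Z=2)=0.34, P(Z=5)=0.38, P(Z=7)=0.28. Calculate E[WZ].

8.7622

E[WZ] = Σ_w Σ_z wz · P(W=w)P(Z=z)
 = 2·0.1156 + 5·0.1292 + 7·0.0952 + 4·0.1326 + 10·0.1482 + 14·0.1092 + 6·0.0918 + 15·0.1026 + 21·0.0756
 = 0.2312 + 0.646 + 0.6664 + 0.5304 + 1.482 + 1.5288 + 0.5508 + 1.539 + 1.5876
 = 8.7622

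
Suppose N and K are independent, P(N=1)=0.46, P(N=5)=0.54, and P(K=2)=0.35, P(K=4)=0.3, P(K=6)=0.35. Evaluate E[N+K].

E[N+K] = Σ_n Σ_k (n+k) · P(N=n)P(K=k)
 = 3·0.161 + 5·0.138 + 7·0.161 + 7·0.189 + 9·0.162 + 11·0.189
 = 0.483 + 0.69 + 1.127 + 1.323 + 1.458 + 2.079
 = 7.16

7.16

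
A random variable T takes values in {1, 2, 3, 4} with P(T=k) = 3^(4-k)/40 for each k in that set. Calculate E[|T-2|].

E[|T-2|] = Σ |t-2|·P(T=t)
 = 1·27/40 + 0·9/40 + 1·3/40 + 2·1/40
 = 27/40 + 0 + 3/40 + 1/20
 = 4/5

0.8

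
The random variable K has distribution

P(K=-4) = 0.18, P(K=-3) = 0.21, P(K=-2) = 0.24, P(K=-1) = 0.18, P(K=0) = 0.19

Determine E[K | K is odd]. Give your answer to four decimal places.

P(K is odd) = 0.21 + 0.18 = 0.39.
E[K | K is odd] = [(-3)·0.21 + (-1)·0.18] / 0.39
 = -0.81 / 0.39
 = -27/13

-2.0769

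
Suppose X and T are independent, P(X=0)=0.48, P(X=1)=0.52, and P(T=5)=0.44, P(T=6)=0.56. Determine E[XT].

2.8912

E[XT] = Σ_x Σ_t xt · P(X=x)P(T=t)
 = 0·0.2112 + 0·0.2688 + 5·0.2288 + 6·0.2912
 = 0 + 0 + 1.144 + 1.7472
 = 2.8912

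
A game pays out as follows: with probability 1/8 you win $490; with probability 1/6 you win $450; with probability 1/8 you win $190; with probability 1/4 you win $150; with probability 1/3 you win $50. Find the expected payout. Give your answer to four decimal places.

E[payout] = 490·1/8 + 450·1/6 + 190·1/8 + 150·1/4 + 50·1/3
 = 245/4 + 75 + 95/4 + 75/2 + 50/3
 = 1285/6

214.1667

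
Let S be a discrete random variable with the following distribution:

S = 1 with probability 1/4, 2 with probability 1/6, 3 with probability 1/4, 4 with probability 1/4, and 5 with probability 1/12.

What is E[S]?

E[S] = Σ s·P(S=s)
 = 1·1/4 + 2·1/6 + 3·1/4 + 4·1/4 + 5·1/12
 = 1/4 + 1/3 + 3/4 + 1 + 5/12
 = 11/4

2.75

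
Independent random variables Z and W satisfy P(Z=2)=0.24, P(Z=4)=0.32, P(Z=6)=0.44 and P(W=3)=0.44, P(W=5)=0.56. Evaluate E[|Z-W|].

E[|Z-W|] = Σ_z Σ_w |z-w| · P(Z=z)P(W=w)
 = 1·0.1056 + 3·0.1344 + 1·0.1408 + 1·0.1792 + 3·0.1936 + 1·0.2464
 = 0.1056 + 0.4032 + 0.1408 + 0.1792 + 0.5808 + 0.2464
 = 1.656

1.656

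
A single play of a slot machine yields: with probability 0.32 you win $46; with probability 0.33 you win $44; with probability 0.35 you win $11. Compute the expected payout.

E[payout] = 46·0.32 + 44·0.33 + 11·0.35
 = 14.72 + 14.52 + 3.85
 = 33.09

33.09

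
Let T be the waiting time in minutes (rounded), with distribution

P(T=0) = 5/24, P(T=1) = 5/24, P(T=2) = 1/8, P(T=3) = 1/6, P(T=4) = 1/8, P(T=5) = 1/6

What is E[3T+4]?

10.875

E[3T+4] = Σ (3t+4)·P(T=t)
 = 4·5/24 + 7·5/24 + 10·1/8 + 13·1/6 + 16·1/8 + 19·1/6
 = 5/6 + 35/24 + 5/4 + 13/6 + 2 + 19/6
 = 87/8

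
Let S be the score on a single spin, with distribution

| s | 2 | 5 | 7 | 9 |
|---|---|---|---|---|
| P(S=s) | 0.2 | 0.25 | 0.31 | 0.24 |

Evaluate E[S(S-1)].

E[S(S-1)] = Σ s(s-1)·P(S=s)
 = 2·0.2 + 20·0.25 + 42·0.31 + 72·0.24
 = 0.4 + 5 + 13.02 + 17.28
 = 35.7

35.7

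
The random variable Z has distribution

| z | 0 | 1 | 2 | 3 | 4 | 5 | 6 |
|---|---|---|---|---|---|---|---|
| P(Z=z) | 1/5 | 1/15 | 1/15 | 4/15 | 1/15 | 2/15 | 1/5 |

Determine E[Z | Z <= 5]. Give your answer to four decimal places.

2.4167

P(Z <= 5) = 1/5 + 1/15 + 1/15 + 4/15 + 1/15 + 2/15 = 4/5.
E[Z | Z <= 5] = [0·1/5 + 1·1/15 + 2·1/15 + 3·4/15 + 4·1/15 + 5·2/15] / (4/5)
 = 29/15 / (4/5)
 = 29/12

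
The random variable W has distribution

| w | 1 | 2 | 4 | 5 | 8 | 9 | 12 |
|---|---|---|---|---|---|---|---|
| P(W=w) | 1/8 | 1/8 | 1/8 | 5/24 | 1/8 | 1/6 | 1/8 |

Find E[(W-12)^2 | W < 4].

P(W < 4) = 1/8 + 1/8 = 1/4.
E[(W-12)^2 | W < 4] = [121·1/8 + 100·1/8] / (1/4)
 = 221/8 / (1/4)
 = 221/2

110.5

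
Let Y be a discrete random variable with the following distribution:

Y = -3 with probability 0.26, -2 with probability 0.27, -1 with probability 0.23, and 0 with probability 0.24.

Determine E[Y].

E[Y] = Σ y·P(Y=y)
 = (-3)·0.26 + (-2)·0.27 + (-1)·0.23 + 0·0.24
 = (-0.78) + (-0.54) + (-0.23) + 0
 = -1.55

-1.55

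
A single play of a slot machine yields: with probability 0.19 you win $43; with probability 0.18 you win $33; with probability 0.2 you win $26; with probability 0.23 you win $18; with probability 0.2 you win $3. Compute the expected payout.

24.05

E[payout] = 43·0.19 + 33·0.18 + 26·0.2 + 18·0.23 + 3·0.2
 = 8.17 + 5.94 + 5.2 + 4.14 + 0.6
 = 24.05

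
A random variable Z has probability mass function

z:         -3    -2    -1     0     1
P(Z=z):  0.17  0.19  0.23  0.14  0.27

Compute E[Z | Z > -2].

0.0625

P(Z > -2) = 0.23 + 0.14 + 0.27 = 0.64.
E[Z | Z > -2] = [(-1)·0.23 + 0·0.14 + 1·0.27] / 0.64
 = 0.04 / 0.64
 = 1/16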